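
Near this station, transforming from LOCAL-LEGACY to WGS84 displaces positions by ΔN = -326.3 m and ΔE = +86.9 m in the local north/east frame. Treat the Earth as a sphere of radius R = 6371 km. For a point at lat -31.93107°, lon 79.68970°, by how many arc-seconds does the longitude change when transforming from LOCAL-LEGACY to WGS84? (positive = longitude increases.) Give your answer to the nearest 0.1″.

Δλ = 3.3″

At latitude -31.93107°, cos φ = 0.848685.
One radian of longitude at latitude φ spans R cos φ, so Δλ = ΔE / (R cos φ) = 86.9 / (6371000 × 0.848685) = 1.6072e-05 rad = 3.315″.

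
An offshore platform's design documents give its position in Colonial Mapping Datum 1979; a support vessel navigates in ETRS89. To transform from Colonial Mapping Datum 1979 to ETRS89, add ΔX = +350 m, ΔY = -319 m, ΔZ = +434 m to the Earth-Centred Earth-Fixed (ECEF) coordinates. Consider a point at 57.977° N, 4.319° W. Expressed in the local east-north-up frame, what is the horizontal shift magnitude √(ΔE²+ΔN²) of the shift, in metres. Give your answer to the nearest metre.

304 m

At φ = 57.977°, λ = -4.319°: sin φ = 0.847835, cos φ = 0.530260, sin λ = -0.075309, cos λ = 0.997160.
ΔE = −sin λ·ΔX + cos λ·ΔY = −(-0.075309)·(350) + (0.997160)·(-319) = -291.74 m.
ΔN = −sin φ cos λ·ΔX − sin φ sin λ·ΔY + cos φ·ΔZ = −(0.847835)(0.997160)(350) − (0.847835)(-0.075309)(-319) + (0.530260)(434) = -86.14 m.
Horizontal magnitude = √(ΔE² + ΔN²) = √((-291.74)² + (-86.14)²) = 304.19 m.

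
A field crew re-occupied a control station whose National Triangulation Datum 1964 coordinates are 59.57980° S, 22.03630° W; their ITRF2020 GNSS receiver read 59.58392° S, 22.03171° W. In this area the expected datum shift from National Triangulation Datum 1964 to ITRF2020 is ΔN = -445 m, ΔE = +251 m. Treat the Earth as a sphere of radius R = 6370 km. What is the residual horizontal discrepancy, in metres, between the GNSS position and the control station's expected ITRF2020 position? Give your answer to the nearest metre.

Observed coordinate differences: Δφ = -0.00412°, Δλ = +0.00459°.
Converting to metres (1° lat = 111177 m, cos φ = 0.506338): observed ΔN = -458.1 m, observed ΔE = 258.4 m.
Subtracting the expected shift leaves a residual of -458.1 − (-445) = -13.1 m north and 258.4 − (251) = 7.4 m east.
Residual distance = √((-13.1)² + 7.4²) = 15.0 m.

15 m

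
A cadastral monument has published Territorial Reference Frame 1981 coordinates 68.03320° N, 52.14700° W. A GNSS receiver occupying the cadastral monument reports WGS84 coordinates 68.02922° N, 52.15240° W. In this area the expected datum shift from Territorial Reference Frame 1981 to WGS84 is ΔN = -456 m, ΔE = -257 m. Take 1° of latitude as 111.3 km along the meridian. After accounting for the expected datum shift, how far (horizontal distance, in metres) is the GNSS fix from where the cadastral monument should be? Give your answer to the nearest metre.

35 m

Observed coordinate differences: Δφ = -0.00398°, Δλ = -0.00540°.
Converting to metres (1° lat = 111300 m, cos φ = 0.374069): observed ΔN = -443.0 m, observed ΔE = -224.8 m.
Subtracting the expected shift leaves a residual of -443.0 − (-456) = 13.0 m north and -224.8 − (-257) = 32.2 m east.
Residual distance = √(13.0² + 32.2²) = 34.7 m.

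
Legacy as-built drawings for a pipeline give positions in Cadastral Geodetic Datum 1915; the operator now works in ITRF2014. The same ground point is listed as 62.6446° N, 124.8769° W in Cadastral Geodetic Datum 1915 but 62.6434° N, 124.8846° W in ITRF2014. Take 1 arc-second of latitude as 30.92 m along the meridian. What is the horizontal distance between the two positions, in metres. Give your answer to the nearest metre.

416 m

Δφ = 62.6434° − 62.6446° = -0.0012°; Δλ = -124.8846° − -124.8769° = -0.0077°.
1° of latitude = 3600 × 30.92 = 111312 m.
ΔN = Δφ × 111312 = -133.6 m; ΔE = Δλ × 111312 × cos(62.6446°) = -0.0077 × 111312 × 0.459509 = -393.8 m.
Distance = √(ΔE² + ΔN²) = √((-393.8)² + (-133.6)²) = 415.9 m.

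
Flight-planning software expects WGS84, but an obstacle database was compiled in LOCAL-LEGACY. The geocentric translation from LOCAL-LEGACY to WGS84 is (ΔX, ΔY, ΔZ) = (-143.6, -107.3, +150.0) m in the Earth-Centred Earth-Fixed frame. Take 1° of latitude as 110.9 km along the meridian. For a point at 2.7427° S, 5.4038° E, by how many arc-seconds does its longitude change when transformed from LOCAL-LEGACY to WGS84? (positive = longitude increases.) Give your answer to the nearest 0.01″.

sin φ = -0.047851, cos φ = 0.998854, sin λ = 0.094174, cos λ = 0.995556.
East component: ΔE = −sin λ·ΔX + cos λ·ΔY = −(0.094174)(-143.6) + (0.995556)(-107.3) = -93.30 m.
1° of latitude spans 110900 m; at latitude φ, 1° of longitude spans that × cos φ = 110773.0 m, so Δλ = -93.30 / 110773.0 × 3600 = -3.032″.

Δλ = -3.03″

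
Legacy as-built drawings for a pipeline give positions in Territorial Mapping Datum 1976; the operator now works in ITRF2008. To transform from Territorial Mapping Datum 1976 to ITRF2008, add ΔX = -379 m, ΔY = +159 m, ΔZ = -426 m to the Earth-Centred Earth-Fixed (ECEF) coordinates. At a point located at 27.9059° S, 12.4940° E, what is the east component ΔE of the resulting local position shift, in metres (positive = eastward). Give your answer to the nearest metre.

ΔE = 237 m

The local east axis at (φ, λ) is (−sin λ, cos λ, 0), so ΔE = −sin(12.4940°)·(-379) + cos(12.4940°)·159 = 237.23 m.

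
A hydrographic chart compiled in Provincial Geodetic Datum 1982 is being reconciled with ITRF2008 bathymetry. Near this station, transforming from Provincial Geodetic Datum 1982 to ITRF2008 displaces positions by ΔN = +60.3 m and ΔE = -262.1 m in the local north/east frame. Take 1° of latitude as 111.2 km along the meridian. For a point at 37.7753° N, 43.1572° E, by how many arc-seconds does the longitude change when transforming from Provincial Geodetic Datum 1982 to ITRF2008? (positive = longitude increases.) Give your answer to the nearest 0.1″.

Δλ = -10.7″

At latitude 37.7753°, cos φ = 0.790419.
1° of longitude at this latitude = 111.2 × cos φ = 87.89 km, so Δλ = -262.1 / 87894.6 = -0.0029820° = -10.735″.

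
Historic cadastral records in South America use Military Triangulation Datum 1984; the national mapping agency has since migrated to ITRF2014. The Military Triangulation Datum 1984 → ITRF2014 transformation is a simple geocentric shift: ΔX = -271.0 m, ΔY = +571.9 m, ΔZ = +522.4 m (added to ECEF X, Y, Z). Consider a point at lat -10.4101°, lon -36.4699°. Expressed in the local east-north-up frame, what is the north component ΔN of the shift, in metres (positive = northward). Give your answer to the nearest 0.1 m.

The local north axis is (−sin φ cos λ, −sin φ sin λ, cos φ), giving ΔN = -39.378 − 61.424 + 513.801 = 413.00 m.

ΔN = 413.0 m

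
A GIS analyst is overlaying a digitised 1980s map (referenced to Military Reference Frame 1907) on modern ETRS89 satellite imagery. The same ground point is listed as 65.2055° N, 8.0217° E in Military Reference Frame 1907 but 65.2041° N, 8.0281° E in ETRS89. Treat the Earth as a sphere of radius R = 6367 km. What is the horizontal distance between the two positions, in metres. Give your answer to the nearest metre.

336 m

Δφ = 65.2041° − 65.2055° = -0.0014°; Δλ = 8.0281° − 8.0217° = +0.0064°.
1° along a meridian = πR/180 = 111125 m.
ΔN = Δφ × 111125 = -155.6 m; ΔE = Δλ × 111125 × cos(65.2055°) = +0.0064 × 111125 × 0.419365 = 298.3 m.
Distance = √(ΔE² + ΔN²) = √(298.3² + (-155.6)²) = 336.4 m.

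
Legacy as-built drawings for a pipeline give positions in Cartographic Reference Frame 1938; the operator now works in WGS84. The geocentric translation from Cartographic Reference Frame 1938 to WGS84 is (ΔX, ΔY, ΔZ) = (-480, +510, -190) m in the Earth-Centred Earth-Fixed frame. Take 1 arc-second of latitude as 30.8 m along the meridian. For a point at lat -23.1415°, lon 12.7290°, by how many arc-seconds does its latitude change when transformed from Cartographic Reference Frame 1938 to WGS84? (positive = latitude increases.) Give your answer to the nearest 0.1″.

Δφ = -10.2″

sin φ = -0.393003, cos φ = 0.919537, sin λ = 0.220340, cos λ = 0.975423.
North component: ΔN = −sin φ cos λ·ΔX − sin φ sin λ·ΔY + cos φ·ΔZ = −(-0.393003)(0.975423)(-480) − (-0.393003)(0.220340)(510) + (0.919537)(-190) = -314.55 m.
1° of latitude spans 3600 × 30.80 = 110880 m, so Δφ = -314.55 / 110880 × 3600 = -10.213″.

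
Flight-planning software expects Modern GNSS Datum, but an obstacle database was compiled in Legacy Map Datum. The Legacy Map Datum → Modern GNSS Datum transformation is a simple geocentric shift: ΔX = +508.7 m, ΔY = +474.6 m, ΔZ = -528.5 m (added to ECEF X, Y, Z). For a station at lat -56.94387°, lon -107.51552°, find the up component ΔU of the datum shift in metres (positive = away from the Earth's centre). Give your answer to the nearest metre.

At φ = -56.94387°, λ = -107.51552°: sin φ = -0.838137, cos φ = 0.545460, sin λ = -0.953635, cos λ = -0.300964.
ΔU = cos φ cos λ·ΔX + cos φ sin λ·ΔY + sin φ·ΔZ = (0.545460)(-0.300964)(508.7) + (0.545460)(-0.953635)(474.6) + (-0.838137)(-528.5) = 112.57 m.

ΔU = 113 m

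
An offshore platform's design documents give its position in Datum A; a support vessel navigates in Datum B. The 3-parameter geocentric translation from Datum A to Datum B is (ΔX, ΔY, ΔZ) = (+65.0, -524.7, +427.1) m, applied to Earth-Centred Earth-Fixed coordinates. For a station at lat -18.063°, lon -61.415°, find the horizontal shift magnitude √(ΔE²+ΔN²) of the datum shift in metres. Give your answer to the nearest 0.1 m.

591.3 m

At φ = -18.063°, λ = -61.415°: sin φ = -0.310063, cos φ = 0.950716, sin λ = -0.878108, cos λ = 0.478462.
ΔE = −sin λ·ΔX + cos λ·ΔY = −(-0.878108)·(65.0) + (0.478462)·(-524.7) = -193.97 m.
ΔN = −sin φ cos λ·ΔX − sin φ sin λ·ΔY + cos φ·ΔZ = −(-0.310063)(0.478462)(65.0) − (-0.310063)(-0.878108)(-524.7) + (0.950716)(427.1) = 558.55 m.
Horizontal magnitude = √(ΔE² + ΔN²) = √((-193.97)² + 558.55²) = 591.28 m.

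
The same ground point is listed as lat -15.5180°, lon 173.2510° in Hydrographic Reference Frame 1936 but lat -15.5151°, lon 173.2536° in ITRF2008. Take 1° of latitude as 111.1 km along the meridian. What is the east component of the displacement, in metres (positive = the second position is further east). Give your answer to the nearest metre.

ΔE = 278 m

Δφ = -15.5151° − -15.5180° = +0.0029°; Δλ = 173.2536° − 173.2510° = +0.0026°.
ΔN = Δφ × 111100 = 322.2 m; ΔE = Δλ × 111100 × cos(-15.5180°) = +0.0026 × 111100 × 0.963546 = 278.3 m.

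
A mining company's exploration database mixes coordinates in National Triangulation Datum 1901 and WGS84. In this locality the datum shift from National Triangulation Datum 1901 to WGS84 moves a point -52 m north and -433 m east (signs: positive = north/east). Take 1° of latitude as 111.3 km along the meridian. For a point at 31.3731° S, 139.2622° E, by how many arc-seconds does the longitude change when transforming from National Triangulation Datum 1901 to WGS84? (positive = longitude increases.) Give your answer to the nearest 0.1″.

Δλ = -16.4″

At latitude -31.3731°, cos φ = 0.853795.
1° of longitude at this latitude = 111.3 × cos φ = 95.03 km, so Δλ = -433.0 / 95027.4 = -0.0045566° = -16.404″.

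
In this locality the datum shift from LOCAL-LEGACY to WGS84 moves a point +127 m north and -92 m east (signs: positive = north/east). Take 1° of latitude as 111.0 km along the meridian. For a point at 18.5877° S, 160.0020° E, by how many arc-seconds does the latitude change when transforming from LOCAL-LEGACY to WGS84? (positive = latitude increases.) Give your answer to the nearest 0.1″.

Δφ = 4.1″

1° of latitude = 111.0 km, so Δφ = 127.0 / 111000 = 0.0011441° = 4.119″.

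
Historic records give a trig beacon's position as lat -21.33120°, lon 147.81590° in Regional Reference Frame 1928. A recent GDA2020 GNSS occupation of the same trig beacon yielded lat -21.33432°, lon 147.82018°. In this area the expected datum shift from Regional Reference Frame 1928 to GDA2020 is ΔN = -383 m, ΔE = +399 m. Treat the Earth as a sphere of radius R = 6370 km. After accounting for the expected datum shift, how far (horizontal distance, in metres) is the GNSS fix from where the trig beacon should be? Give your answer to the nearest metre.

57 m

Observed coordinate differences: Δφ = -0.00312°, Δλ = +0.00428°.
Converting to metres (1° lat = 111177 m, cos φ = 0.931493): observed ΔN = -346.9 m, observed ΔE = 443.2 m.
Subtracting the expected shift leaves a residual of -346.9 − (-383) = 36.1 m north and 443.2 − (399) = 44.2 m east.
Residual distance = √(36.1² + 44.2²) = 57.1 m.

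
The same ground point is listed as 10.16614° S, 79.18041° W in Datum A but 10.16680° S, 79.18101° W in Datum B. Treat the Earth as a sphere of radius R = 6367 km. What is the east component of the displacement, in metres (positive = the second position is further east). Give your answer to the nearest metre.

ΔE = -66 m

Δφ = -10.16680° − -10.16614° = -0.00066°; Δλ = -79.18101° − -79.18041° = -0.00060°.
1° along a meridian = πR/180 = 111125 m.
ΔN = Δφ × 111125 = -73.3 m; ΔE = Δλ × 111125 × cos(-10.16614°) = -0.00060 × 111125 × 0.984300 = -65.6 m.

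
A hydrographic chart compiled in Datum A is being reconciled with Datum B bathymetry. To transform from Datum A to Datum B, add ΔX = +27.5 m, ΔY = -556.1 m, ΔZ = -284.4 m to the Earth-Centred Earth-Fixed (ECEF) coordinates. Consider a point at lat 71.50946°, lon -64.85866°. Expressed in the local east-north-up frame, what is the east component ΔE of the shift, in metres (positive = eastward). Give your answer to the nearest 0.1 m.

At φ = 71.50946°, λ = -64.85866°: sin φ = 0.948376, cos φ = 0.317148, sin λ = -0.905262, cos λ = 0.424853.
ΔE = −sin λ·ΔX + cos λ·ΔY = −(-0.905262)·(27.5) + (0.424853)·(-556.1) = -211.37 m.

ΔE = -211.4 m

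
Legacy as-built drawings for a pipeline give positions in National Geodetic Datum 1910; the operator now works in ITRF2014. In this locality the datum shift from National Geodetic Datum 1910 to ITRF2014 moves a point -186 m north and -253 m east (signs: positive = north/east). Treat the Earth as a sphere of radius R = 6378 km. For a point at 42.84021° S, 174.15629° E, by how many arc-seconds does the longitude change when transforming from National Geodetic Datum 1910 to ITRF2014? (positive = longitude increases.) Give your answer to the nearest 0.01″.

At latitude -42.84021°, cos φ = 0.733253.
One radian of longitude at latitude φ spans R cos φ, so Δλ = ΔE / (R cos φ) = -253.0 / (6378000 × 0.733253) = -5.4098e-05 rad = -11.159″.

Δλ = -11.16″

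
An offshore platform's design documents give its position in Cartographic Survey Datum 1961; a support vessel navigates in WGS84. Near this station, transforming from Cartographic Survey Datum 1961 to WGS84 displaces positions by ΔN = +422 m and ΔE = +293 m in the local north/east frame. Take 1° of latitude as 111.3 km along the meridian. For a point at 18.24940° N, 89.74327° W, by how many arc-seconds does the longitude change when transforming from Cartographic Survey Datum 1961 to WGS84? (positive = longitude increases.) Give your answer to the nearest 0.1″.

Δλ = 10.0″

At latitude 18.24940°, cos φ = 0.949702.
1° of longitude at this latitude = 111.3 × cos φ = 105.70 km, so Δλ = 293.0 / 105701.9 = 0.0027719° = 9.979″.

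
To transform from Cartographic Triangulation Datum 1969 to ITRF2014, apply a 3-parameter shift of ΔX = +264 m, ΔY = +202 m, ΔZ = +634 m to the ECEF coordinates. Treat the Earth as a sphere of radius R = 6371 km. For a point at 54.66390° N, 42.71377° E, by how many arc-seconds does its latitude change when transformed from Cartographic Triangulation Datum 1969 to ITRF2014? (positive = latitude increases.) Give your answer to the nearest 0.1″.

Δφ = 3.1″

sin φ = 0.815773, cos φ = 0.578372, sin λ = 0.678336, cos λ = 0.734752.
North component: ΔN = −sin φ cos λ·ΔX − sin φ sin λ·ΔY + cos φ·ΔZ = −(0.815773)(0.734752)(264) − (0.815773)(0.678336)(202) + (0.578372)(634) = 96.67 m.
1° of latitude spans πR/180 = 111195 m, so Δφ = 96.67 / 111195 × 3600 = 3.130″.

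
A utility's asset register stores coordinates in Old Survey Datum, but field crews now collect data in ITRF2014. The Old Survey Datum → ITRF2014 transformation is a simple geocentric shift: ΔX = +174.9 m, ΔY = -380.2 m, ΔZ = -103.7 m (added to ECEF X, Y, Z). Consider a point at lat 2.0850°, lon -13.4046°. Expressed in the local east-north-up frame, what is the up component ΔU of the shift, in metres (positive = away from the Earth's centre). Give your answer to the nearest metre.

ΔU = 254 m

At φ = 2.0850°, λ = -13.4046°: sin φ = 0.036382, cos φ = 0.999338, sin λ = -0.231826, cos λ = 0.972757.
ΔU = cos φ cos λ·ΔX + cos φ sin λ·ΔY + sin φ·ΔZ = (0.999338)(0.972757)(174.9) + (0.999338)(-0.231826)(-380.2) + (0.036382)(-103.7) = 254.33 m.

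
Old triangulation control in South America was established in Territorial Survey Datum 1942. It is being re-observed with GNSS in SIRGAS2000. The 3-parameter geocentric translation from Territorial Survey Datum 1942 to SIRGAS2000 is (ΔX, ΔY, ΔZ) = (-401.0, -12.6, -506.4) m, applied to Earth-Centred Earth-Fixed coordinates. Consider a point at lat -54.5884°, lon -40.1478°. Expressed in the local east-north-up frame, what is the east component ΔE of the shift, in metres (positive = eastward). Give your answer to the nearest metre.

ΔE = -268 m

At φ = -54.5884°, λ = -40.1478°: sin φ = -0.815010, cos φ = 0.579446, sin λ = -0.644762, cos λ = 0.764384.
ΔE = −sin λ·ΔX + cos λ·ΔY = −(-0.644762)·(-401.0) + (0.764384)·(-12.6) = -268.18 m.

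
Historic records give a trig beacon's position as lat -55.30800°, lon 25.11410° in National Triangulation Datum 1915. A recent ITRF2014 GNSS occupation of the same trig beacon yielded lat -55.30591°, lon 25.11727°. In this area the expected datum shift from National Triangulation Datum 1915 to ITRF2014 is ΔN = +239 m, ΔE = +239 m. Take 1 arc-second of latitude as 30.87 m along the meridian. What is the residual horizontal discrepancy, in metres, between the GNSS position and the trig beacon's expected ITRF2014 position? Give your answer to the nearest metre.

Observed coordinate differences: Δφ = +0.00209°, Δλ = +0.00317°.
Converting to metres (1° lat = 111132 m, cos φ = 0.569165): observed ΔN = 232.3 m, observed ΔE = 200.5 m.
Subtracting the expected shift leaves a residual of 232.3 − (239) = -6.7 m north and 200.5 − (239) = -38.5 m east.
Residual distance = √((-6.7)² + (-38.5)²) = 39.1 m.

39 m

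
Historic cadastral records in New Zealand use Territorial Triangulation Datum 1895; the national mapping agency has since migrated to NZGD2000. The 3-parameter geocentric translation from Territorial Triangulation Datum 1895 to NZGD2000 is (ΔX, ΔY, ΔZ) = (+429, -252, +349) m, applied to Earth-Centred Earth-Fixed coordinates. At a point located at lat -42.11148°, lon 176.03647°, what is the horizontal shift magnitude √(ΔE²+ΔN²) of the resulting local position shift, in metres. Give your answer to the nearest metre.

225 m

At φ = -42.11148°, λ = 176.03647°: sin φ = -0.670575, cos φ = 0.741841, sin λ = 0.069121, cos λ = -0.997608.
ΔE = −sin λ·ΔX + cos λ·ΔY = −(0.069121)·(429) + (-0.997608)·(-252) = 221.74 m.
ΔN = −sin φ cos λ·ΔX − sin φ sin λ·ΔY + cos φ·ΔZ = −(-0.670575)(-0.997608)(429) − (-0.670575)(0.069121)(-252) + (0.741841)(349) = -39.77 m.
Horizontal magnitude = √(ΔE² + ΔN²) = √(221.74² + (-39.77)²) = 225.28 m.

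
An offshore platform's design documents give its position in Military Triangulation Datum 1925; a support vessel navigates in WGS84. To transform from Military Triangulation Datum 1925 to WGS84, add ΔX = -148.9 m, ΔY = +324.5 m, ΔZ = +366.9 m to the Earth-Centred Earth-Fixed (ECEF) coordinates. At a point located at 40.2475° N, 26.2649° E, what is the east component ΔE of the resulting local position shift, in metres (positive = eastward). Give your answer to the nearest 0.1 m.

At φ = 40.2475°, λ = 26.2649°: sin φ = 0.646091, cos φ = 0.763261, sin λ = 0.442522, cos λ = 0.896758.
ΔE = −sin λ·ΔX + cos λ·ΔY = −(0.442522)·(-148.9) + (0.896758)·(324.5) = 356.89 m.

ΔE = 356.9 m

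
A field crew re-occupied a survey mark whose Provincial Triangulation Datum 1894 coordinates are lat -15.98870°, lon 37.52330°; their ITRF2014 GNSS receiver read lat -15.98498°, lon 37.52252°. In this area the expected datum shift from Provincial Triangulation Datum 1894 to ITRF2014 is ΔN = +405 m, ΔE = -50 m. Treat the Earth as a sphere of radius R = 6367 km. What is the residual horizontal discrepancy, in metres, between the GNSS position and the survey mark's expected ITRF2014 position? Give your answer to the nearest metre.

Observed coordinate differences: Δφ = +0.00372°, Δλ = -0.00078°.
Converting to metres (1° lat = 111125 m, cos φ = 0.961316): observed ΔN = 413.4 m, observed ΔE = -83.3 m.
Subtracting the expected shift leaves a residual of 413.4 − (405) = 8.4 m north and -83.3 − (-50) = -33.3 m east.
Residual distance = √(8.4² + (-33.3)²) = 34.4 m.

34 m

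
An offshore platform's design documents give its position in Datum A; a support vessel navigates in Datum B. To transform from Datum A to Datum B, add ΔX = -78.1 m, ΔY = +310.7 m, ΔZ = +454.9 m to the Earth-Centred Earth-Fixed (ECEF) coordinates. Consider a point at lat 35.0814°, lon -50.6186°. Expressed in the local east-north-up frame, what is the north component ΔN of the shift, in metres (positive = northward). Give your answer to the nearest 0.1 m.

ΔN = 538.8 m

The local north axis is (−sin φ cos λ, −sin φ sin λ, cos φ), giving ΔN = 28.480 + 138.025 + 372.261 = 538.77 m.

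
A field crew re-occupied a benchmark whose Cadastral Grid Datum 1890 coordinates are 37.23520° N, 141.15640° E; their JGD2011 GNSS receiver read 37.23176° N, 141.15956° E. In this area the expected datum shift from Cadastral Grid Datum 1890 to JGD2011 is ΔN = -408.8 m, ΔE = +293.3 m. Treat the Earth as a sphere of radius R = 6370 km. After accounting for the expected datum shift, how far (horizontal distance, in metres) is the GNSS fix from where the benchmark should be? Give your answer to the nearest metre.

30 m

Observed coordinate differences: Δφ = -0.00344°, Δλ = +0.00316°.
Converting to metres (1° lat = 111177 m, cos φ = 0.796158): observed ΔN = -382.5 m, observed ΔE = 279.7 m.
Subtracting the expected shift leaves a residual of -382.5 − (-408.8) = 26.3 m north and 279.7 − (293.3) = -13.6 m east.
Residual distance = √(26.3² + (-13.6)²) = 29.6 m.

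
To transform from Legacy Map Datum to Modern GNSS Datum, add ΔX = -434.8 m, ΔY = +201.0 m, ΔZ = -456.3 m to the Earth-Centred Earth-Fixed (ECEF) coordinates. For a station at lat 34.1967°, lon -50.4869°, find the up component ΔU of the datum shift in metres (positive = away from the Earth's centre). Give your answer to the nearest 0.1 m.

ΔU = -613.5 m

At φ = 34.1967°, λ = -50.4869°: sin φ = 0.562036, cos φ = 0.827113, sin λ = -0.771479, cos λ = 0.636255.
ΔU = cos φ cos λ·ΔX + cos φ sin λ·ΔY + sin φ·ΔZ = (0.827113)(0.636255)(-434.8) + (0.827113)(-0.771479)(201.0) + (0.562036)(-456.3) = -613.53 m.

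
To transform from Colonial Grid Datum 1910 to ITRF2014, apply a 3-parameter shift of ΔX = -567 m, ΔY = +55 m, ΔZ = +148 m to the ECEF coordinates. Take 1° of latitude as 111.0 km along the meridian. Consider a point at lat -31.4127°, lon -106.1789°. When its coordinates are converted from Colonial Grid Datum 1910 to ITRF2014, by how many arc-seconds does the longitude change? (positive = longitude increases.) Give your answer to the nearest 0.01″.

Δλ = -21.28″

sin φ = -0.521199, cos φ = 0.853435, sin λ = -0.960396, cos λ = -0.278637.
East component: ΔE = −sin λ·ΔX + cos λ·ΔY = −(-0.960396)(-567) + (-0.278637)(55) = -559.87 m.
1° of latitude spans 111000 m; at latitude φ, 1° of longitude spans that × cos φ = 94731.3 m, so Δλ = -559.87 / 94731.3 × 3600 = -21.276″.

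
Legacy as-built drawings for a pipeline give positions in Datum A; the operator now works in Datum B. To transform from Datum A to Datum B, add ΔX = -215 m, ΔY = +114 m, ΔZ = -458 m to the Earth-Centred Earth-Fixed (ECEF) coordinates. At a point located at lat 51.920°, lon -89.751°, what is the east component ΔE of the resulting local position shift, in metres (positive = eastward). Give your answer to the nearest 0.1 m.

The local east axis at (φ, λ) is (−sin λ, cos λ, 0), so ΔE = −sin(-89.751°)·(-215) + cos(-89.751°)·114 = -214.50 m.

ΔE = -214.5 m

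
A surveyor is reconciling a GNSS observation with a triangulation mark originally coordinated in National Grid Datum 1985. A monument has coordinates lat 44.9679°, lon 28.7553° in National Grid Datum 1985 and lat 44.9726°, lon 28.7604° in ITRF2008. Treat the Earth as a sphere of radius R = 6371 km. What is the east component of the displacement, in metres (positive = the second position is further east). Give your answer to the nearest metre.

Δφ = 44.9726° − 44.9679° = +0.0047°; Δλ = 28.7604° − 28.7553° = +0.0051°.
1° along a meridian = πR/180 = 111195 m.
ΔN = Δφ × 111195 = 522.6 m; ΔE = Δλ × 111195 × cos(44.9679°) = +0.0051 × 111195 × 0.707503 = 401.2 m.

ΔE = 401 m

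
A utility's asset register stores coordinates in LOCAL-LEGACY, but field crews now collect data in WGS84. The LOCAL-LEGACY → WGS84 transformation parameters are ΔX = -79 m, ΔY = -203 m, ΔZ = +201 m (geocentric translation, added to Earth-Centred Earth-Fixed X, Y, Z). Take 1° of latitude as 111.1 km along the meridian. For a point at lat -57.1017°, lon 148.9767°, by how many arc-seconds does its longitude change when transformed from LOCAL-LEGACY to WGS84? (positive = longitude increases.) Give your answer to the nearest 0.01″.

Δλ = 12.81″

sin φ = -0.839636, cos φ = 0.543150, sin λ = 0.515387, cos λ = -0.856958.
East component: ΔE = −sin λ·ΔX + cos λ·ΔY = −(0.515387)(-79) + (-0.856958)(-203) = 214.68 m.
1° of latitude spans 111100 m; at latitude φ, 1° of longitude spans that × cos φ = 60343.9 m, so Δλ = 214.68 / 60343.9 × 3600 = 12.807″.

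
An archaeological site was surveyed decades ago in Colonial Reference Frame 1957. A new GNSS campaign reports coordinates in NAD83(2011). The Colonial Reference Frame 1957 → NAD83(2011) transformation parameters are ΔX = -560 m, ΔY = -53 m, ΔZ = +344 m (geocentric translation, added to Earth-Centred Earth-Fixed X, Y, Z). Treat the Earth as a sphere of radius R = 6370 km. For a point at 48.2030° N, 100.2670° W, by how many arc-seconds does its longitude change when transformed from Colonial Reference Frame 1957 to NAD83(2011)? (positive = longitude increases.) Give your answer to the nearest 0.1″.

sin φ = 0.745511, cos φ = 0.666493, sin λ = -0.983988, cos λ = -0.178236.
East component: ΔE = −sin λ·ΔX + cos λ·ΔY = −(-0.983988)(-560) + (-0.178236)(-53) = -541.59 m.
1° of latitude spans πR/180 = 111177 m; at latitude φ, 1° of longitude spans that × cos φ = 74099.1 m, so Δλ = -541.59 / 74099.1 × 3600 = -26.312″.

Δλ = -26.3″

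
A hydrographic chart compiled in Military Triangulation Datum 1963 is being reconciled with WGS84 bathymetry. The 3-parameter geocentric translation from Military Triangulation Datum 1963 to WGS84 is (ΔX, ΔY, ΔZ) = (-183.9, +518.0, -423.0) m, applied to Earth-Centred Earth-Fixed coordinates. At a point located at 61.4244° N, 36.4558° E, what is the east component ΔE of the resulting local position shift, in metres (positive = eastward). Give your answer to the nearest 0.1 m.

At φ = 61.4244°, λ = 36.4558°: sin φ = 0.878187, cos φ = 0.478318, sin λ = 0.594202, cos λ = 0.804315.
ΔE = −sin λ·ΔX + cos λ·ΔY = −(0.594202)·(-183.9) + (0.804315)·(518.0) = 525.91 m.

ΔE = 525.9 m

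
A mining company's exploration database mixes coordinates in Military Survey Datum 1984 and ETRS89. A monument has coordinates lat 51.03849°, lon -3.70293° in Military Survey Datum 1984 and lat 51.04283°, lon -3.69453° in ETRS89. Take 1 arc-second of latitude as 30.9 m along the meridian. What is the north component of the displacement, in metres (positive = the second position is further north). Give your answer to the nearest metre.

ΔN = 483 m

Δφ = 51.04283° − 51.03849° = +0.00434°; Δλ = -3.69453° − -3.70293° = +0.00840°.
1° of latitude = 3600 × 30.90 = 111240 m.
ΔN = Δφ × 111240 = 482.8 m; ΔE = Δλ × 111240 × cos(51.03849°) = +0.00840 × 111240 × 0.628798 = 587.6 m.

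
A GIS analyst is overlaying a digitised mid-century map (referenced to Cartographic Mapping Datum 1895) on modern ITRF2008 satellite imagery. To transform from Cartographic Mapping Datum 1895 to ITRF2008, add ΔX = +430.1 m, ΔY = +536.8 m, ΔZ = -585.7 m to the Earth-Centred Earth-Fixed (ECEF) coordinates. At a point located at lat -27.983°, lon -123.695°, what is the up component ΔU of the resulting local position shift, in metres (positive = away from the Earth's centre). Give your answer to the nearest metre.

ΔU = -330 m

The local up (radial) axis is (cos φ cos λ, cos φ sin λ, sin φ), giving ΔU = -210.711 − 394.403 + 274.816 = -330.30 m.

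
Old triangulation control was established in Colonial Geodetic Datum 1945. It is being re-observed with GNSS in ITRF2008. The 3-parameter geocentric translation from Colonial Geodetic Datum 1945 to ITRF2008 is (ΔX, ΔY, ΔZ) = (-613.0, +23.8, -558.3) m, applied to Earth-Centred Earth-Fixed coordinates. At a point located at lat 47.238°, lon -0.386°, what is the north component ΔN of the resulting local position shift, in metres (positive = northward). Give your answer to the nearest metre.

The local north axis is (−sin φ cos λ, −sin φ sin λ, cos φ), giving ΔN = 450.042 + 0.118 − 379.060 = 71.10 m.

ΔN = 71 m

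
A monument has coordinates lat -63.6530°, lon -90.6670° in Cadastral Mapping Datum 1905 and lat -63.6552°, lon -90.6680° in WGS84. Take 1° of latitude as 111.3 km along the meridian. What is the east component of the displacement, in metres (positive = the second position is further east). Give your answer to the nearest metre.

ΔE = -49 m

Δφ = -63.6552° − -63.6530° = -0.0022°; Δλ = -90.6680° − -90.6670° = -0.0010°.
ΔN = Δφ × 111300 = -244.9 m; ΔE = Δλ × 111300 × cos(-63.6530°) = -0.0010 × 111300 × 0.443806 = -49.4 m.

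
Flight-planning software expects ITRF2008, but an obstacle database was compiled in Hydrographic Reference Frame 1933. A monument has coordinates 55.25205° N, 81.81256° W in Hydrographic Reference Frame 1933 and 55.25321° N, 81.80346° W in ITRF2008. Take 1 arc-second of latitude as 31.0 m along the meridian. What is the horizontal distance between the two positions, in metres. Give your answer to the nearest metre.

Δφ = 55.25321° − 55.25205° = +0.00116°; Δλ = -81.80346° − -81.81256° = +0.00910°.
1° of latitude = 3600 × 31.00 = 111600 m.
ΔN = Δφ × 111600 = 129.5 m; ΔE = Δλ × 111600 × cos(55.25205°) = +0.00910 × 111600 × 0.569967 = 578.8 m.
Distance = √(ΔE² + ΔN²) = √(578.8² + 129.5²) = 593.1 m.

593 m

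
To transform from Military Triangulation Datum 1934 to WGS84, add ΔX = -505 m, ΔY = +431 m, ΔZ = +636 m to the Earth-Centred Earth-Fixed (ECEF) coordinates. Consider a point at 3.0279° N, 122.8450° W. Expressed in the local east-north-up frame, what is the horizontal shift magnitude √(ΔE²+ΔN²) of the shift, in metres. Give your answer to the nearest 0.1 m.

917.8 m

At φ = 3.0279°, λ = -122.8450°: sin φ = 0.052822, cos φ = 0.998604, sin λ = -0.840141, cos λ = -0.542368.
ΔE = −sin λ·ΔX + cos λ·ΔY = −(-0.840141)·(-505) + (-0.542368)·(431) = -658.03 m.
ΔN = −sin φ cos λ·ΔX − sin φ sin λ·ΔY + cos φ·ΔZ = −(0.052822)(-0.542368)(-505) − (0.052822)(-0.840141)(431) + (0.998604)(636) = 639.77 m.
Horizontal magnitude = √(ΔE² + ΔN²) = √((-658.03)² + 639.77²) = 917.78 m.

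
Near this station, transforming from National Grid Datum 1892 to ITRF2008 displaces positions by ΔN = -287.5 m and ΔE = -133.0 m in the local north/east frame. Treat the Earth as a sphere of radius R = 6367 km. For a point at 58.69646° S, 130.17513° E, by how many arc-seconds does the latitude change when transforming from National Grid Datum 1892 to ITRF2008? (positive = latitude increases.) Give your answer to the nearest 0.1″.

On a sphere of radius R, 1 rad of latitude = R, so Δφ = ΔN / R = -287.5 / 6367000 = -4.5155e-05 rad = -9.314″.

Δφ = -9.3″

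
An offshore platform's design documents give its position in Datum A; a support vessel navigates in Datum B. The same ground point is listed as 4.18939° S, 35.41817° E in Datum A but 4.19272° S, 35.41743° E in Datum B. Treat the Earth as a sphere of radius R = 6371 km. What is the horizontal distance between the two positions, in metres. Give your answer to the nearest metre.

Δφ = -4.19272° − -4.18939° = -0.00333°; Δλ = 35.41743° − 35.41817° = -0.00074°.
1° along a meridian = πR/180 = 111195 m.
ΔN = Δφ × 111195 = -370.3 m; ΔE = Δλ × 111195 × cos(-4.18939°) = -0.00074 × 111195 × 0.997328 = -82.1 m.
Distance = √(ΔE² + ΔN²) = √((-82.1)² + (-370.3)²) = 379.3 m.

379 m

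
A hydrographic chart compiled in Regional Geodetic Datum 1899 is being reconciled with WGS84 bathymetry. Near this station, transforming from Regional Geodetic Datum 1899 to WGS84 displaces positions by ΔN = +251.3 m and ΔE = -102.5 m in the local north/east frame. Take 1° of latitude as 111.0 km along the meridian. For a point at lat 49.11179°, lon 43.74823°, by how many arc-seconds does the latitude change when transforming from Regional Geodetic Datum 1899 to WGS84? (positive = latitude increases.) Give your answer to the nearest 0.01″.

1° of latitude = 111.0 km, so Δφ = 251.3 / 111000 = 0.0022640° = 8.150″.

Δφ = 8.15″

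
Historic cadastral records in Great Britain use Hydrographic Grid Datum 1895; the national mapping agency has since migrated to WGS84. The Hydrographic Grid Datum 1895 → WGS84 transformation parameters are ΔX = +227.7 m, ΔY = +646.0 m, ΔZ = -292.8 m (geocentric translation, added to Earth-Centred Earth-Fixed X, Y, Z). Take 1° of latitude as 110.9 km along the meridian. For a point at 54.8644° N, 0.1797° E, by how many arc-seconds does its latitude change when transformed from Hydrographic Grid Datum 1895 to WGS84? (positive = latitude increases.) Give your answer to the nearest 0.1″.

Δφ = -11.6″

sin φ = 0.817792, cos φ = 0.575513, sin λ = 0.003136, cos λ = 0.999995.
North component: ΔN = −sin φ cos λ·ΔX − sin φ sin λ·ΔY + cos φ·ΔZ = −(0.817792)(0.999995)(227.7) − (0.817792)(0.003136)(646.0) + (0.575513)(-292.8) = -356.38 m.
1° of latitude spans 110900 m, so Δφ = -356.38 / 110900 × 3600 = -11.569″.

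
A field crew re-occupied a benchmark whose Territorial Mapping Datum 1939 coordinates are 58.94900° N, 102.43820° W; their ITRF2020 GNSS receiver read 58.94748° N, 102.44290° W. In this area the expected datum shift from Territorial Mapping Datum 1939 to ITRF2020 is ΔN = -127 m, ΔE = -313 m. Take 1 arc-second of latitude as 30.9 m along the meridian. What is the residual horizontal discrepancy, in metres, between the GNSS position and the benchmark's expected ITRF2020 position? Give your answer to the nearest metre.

Observed coordinate differences: Δφ = -0.00152°, Δλ = -0.00470°.
Converting to metres (1° lat = 111240 m, cos φ = 0.515801): observed ΔN = -169.1 m, observed ΔE = -269.7 m.
Subtracting the expected shift leaves a residual of -169.1 − (-127) = -42.1 m north and -269.7 − (-313) = 43.3 m east.
Residual distance = √((-42.1)² + 43.3²) = 60.4 m.

60 m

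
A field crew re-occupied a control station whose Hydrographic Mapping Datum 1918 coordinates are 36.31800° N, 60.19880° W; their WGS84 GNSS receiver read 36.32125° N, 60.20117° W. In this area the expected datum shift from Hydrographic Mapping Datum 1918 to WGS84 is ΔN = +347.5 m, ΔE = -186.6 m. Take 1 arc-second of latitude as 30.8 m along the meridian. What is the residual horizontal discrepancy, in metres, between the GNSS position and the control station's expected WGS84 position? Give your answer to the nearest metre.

28 m

Observed coordinate differences: Δφ = +0.00325°, Δλ = -0.00237°.
Converting to metres (1° lat = 110880 m, cos φ = 0.805742): observed ΔN = 360.4 m, observed ΔE = -211.7 m.
Subtracting the expected shift leaves a residual of 360.4 − (347.5) = 12.9 m north and -211.7 − (-186.6) = -25.1 m east.
Residual distance = √(12.9² + (-25.1)²) = 28.2 m.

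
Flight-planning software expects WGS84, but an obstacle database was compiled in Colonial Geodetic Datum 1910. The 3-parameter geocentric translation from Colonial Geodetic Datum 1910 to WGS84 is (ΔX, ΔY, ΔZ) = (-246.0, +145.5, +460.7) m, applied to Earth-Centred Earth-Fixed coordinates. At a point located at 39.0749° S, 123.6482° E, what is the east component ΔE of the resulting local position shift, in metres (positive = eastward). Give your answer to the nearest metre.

ΔE = 124 m

The local east axis at (φ, λ) is (−sin λ, cos λ, 0), so ΔE = −sin(123.6482°)·(-246.0) + cos(123.6482°)·145.5 = 124.16 m.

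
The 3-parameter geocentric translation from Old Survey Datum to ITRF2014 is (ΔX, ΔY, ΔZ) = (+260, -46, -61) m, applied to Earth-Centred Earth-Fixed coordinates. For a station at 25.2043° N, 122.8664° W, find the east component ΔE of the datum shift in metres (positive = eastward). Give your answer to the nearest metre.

ΔE = 243 m

At φ = 25.2043°, λ = -122.8664°: sin φ = 0.425847, cos φ = 0.904795, sin λ = -0.839938, cos λ = -0.542682.
ΔE = −sin λ·ΔX + cos λ·ΔY = −(-0.839938)·(260) + (-0.542682)·(-46) = 243.35 m.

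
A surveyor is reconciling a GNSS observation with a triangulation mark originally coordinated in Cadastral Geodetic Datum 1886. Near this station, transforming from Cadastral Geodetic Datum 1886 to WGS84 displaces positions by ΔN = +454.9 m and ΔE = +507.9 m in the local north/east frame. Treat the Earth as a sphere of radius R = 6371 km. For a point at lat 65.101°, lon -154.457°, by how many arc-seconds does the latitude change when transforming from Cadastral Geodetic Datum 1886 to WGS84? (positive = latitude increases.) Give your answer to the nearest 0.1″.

Δφ = 14.7″

On a sphere of radius R, 1 rad of latitude = R, so Δφ = ΔN / R = 454.9 / 6371000 = 7.1402e-05 rad = 14.728″.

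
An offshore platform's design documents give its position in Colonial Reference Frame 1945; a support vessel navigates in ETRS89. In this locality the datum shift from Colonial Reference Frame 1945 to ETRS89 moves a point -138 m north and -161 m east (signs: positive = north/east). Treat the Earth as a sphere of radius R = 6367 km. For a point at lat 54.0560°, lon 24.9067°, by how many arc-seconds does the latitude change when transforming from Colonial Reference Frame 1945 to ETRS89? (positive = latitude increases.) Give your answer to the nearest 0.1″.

Δφ = -4.5″

On a sphere of radius R, 1 rad of latitude = R, so Δφ = ΔN / R = -138.0 / 6367000 = -2.1674e-05 rad = -4.471″.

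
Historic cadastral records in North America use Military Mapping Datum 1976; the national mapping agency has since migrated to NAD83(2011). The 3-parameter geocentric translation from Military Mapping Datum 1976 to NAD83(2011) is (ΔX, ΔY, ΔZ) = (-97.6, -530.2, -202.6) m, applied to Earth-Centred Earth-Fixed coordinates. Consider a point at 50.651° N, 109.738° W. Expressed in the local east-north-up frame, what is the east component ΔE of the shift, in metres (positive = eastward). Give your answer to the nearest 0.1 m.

The local east axis at (φ, λ) is (−sin λ, cos λ, 0), so ΔE = −sin(-109.738°)·(-97.6) + cos(-109.738°)·(-530.2) = 87.19 m.

ΔE = 87.2 m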